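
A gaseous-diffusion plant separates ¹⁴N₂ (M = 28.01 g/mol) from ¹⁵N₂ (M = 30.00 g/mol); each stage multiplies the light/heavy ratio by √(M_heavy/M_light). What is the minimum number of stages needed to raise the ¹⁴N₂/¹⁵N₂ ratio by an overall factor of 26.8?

96

Per stage α = (30.00/28.01)^(1/2) = 1.07105^0.5, giving ln α = 0.03432.
Need α^N ≥ 26.8 ⇒ N ≥ ln(26.8) / ln α = 3.288 / 0.03432 = 95.82.
Minimum whole number of stages: N = 96.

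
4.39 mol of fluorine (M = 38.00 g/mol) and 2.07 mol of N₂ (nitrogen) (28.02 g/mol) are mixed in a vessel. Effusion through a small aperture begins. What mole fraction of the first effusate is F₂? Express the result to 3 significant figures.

Rate_i ∝ x_i/√M_i (Graham's law weighted by mole fraction), so the effusate composition follows n_i/√M_i.
Mole fraction of F₂ in the effusate = (n_F₂/√M_F₂) / (n_F₂/√M_F₂ + n_N₂/√M_N₂)
= (4.39/√38.00) / (4.39/√38.00 + 2.07/√28.02) = 0.7122/(0.7122 + 0.3911) = 0.646.

0.646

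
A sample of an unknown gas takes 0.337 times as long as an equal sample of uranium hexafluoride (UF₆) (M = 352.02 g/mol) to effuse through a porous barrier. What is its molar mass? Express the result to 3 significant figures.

40.0 g/mol

Since effusion rate ∝ 1/√M, t_X/t_UF₆ = √(M_X/M_UF₆).
0.337 = √(M_X/352.02)
M_X = 352.02 × 0.337² = 352.02 × 0.1136 = 40.0 g/mol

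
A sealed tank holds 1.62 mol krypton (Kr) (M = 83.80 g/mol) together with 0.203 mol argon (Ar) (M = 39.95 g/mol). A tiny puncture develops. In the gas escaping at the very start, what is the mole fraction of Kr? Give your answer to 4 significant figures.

Effusion rate of each component ∝ n_i/√M_i (partial pressure × 1/√M).
Mole fraction of Kr in the effusate = (n_Kr/√M_Kr) / (n_Kr/√M_Kr + n_Ar/√M_Ar)
= (1.62/√83.80) / (1.62/√83.80 + 0.203/√39.95) = 0.1770/(0.1770 + 0.03212) = 0.8464.

0.8464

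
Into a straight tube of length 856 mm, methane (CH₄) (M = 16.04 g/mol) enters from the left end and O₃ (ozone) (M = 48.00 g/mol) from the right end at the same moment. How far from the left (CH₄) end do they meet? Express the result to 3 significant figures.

542 mm

In equal time, each gas travels a distance ∝ its rate ∝ 1/√M, so d_CH₄/d_O₃ = √(M_O₃/M_CH₄) = √(48.00/16.04) = 1.730.
With d_CH₄ + d_O₃ = 856 mm, d_O₃ = 856/(1 + 1.730) = 313.6 mm.
d_CH₄ = 856 − 313.6 = 542 mm.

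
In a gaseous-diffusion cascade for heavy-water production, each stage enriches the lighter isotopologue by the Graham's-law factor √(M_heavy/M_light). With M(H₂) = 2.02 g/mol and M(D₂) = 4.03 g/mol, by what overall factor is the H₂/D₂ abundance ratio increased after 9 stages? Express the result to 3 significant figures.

22.4

Overall factor = α^9 with α = √(4.03/2.02), i.e. (4.03/2.02)^(9/2).
= 1.99505^(9/2) = 22.4.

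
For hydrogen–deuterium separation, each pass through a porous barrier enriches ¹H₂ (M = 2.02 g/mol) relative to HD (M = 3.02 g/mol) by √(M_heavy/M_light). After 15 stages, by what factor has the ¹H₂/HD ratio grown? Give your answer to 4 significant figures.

20.41

After 15 stages the ratio has grown by (√(3.02/2.02))^15 = (3.02/2.02)^(15/2).
= 1.49505^(15/2) = 20.41.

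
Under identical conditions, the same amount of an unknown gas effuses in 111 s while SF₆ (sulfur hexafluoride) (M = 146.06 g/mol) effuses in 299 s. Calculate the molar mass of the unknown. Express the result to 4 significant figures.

Using Graham's law: t_X/t_SF₆ = √(M_X/M_SF₆).
111/299 = 0.3712 = √(M_X/146.06)
M_X = 146.06 × 0.3712² = 146.06 × 0.1378 = 20.13 g/mol

20.13 g/mol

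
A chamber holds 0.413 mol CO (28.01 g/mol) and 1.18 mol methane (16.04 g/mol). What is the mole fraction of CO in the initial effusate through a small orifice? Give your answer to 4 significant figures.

0.2094

Effusion rate of each component ∝ n_i/√M_i (partial pressure × 1/√M).
x_CO(eff) = (n_CO/√M_CO) / (n_CO/√M_CO + n_CH₄/√M_CH₄)
= (0.413/√28.01) / (0.413/√28.01 + 1.18/√16.04) = 0.07804/(0.07804 + 0.2946) = 0.2094.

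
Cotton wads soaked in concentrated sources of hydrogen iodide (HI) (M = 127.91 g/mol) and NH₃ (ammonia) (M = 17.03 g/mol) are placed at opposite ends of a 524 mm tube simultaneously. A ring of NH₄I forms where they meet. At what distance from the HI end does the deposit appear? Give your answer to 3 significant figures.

The fronts meet when d_HI + d_NH₃ = L with d_HI/d_NH₃ = √(M_NH₃/M_HI) (Graham's law). Here √(M_NH₃/M_HI) = √(17.03/127.91) = 0.3649.
With d_HI + d_NH₃ = 524 mm, d_NH₃ = 524/(1 + 0.3649) = 383.9 mm.
d_HI = 524 − 383.9 = 140 mm.

140 mm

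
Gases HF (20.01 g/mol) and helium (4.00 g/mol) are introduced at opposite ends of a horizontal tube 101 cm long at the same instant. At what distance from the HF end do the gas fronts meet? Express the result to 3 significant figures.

31.2 cm

Graham's law gives d_HF/d_He = rate_HF/rate_He = √(M_He/M_HF) = √(4.00/20.01) = 0.4471.
With d_HF + d_He = 101 cm, d_He = 101/(1 + 0.4471) = 69.79 cm.
d_HF = 101 − 69.79 = 31.2 cm.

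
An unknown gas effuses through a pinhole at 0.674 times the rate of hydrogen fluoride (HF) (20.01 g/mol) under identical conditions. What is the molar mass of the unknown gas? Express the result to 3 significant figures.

44.0 g/mol

Since effusion rate ∝ 1/√M, rate_X/rate_HF = √(M_HF/M_X).
0.674 = √(20.01/M_X)
M_X = 20.01 / 0.674² = 20.01 / 0.4543 = 44.0 g/mol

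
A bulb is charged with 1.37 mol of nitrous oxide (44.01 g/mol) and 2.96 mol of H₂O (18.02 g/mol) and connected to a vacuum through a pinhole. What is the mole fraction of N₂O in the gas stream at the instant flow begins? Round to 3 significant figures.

0.228

Effusion rate of each component ∝ n_i/√M_i (partial pressure × 1/√M).
Mole fraction of N₂O in the effusate = (n_N₂O/√M_N₂O) / (n_N₂O/√M_N₂O + n_H₂O/√M_H₂O)
= (1.37/√44.01) / (1.37/√44.01 + 2.96/√18.02) = 0.2065/(0.2065 + 0.6973) = 0.228.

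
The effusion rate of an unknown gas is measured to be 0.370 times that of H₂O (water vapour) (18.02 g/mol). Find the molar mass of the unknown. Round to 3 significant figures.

132 g/mol

Using Graham's law: rate_X/rate_H₂O = √(M_H₂O/M_X).
0.370 = √(18.02/M_X)
M_X = 18.02 / 0.370² = 18.02 / 0.1369 = 132 g/mol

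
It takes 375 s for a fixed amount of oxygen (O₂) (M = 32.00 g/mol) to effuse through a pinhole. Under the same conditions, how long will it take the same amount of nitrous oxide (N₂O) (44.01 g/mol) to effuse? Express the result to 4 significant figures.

Graham's law gives t_N₂O/t_O₂ = √(M_N₂O/M_O₂) = √(44.01/32.00) = √1.375 = 1.173.
So the time for N₂O is 375 × 1.173 = 439.8 s.

439.8 s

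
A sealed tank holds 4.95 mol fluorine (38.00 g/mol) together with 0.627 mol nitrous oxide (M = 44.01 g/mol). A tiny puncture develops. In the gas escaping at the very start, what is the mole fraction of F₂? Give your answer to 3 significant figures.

0.895

The effusion rate of species i is ∝ p_i/√M_i ∝ n_i/√M_i.
So x_F₂ in the escaping gas = (n_F₂/√M_F₂) / Σ(n_i/√M_i)
= (4.95/√38.00) / (4.95/√38.00 + 0.627/√44.01) = 0.8030/(0.8030 + 0.09451) = 0.895.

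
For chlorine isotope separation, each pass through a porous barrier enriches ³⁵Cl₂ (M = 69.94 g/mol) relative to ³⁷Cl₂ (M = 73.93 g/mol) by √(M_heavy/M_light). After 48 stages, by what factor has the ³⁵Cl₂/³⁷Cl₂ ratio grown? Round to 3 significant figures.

3.79

Overall factor = α^48 with α = √(73.93/69.94), i.e. (73.93/69.94)^(48/2).
= 1.05705^24 = 3.79.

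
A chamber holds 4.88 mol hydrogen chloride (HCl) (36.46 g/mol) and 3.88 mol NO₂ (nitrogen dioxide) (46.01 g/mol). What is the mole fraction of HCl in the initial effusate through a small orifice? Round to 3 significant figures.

Effusion rate of each component ∝ n_i/√M_i (partial pressure × 1/√M).
x_HCl(eff) = (n_HCl/√M_HCl) / (n_HCl/√M_HCl + n_NO₂/√M_NO₂)
= (4.88/√36.46) / (4.88/√36.46 + 3.88/√46.01) = 0.8082/(0.8082 + 0.5720) = 0.586.

0.586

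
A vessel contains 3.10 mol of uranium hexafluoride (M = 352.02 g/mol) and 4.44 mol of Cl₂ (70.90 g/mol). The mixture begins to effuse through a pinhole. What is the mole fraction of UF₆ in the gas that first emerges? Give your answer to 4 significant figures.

Each component's effusion rate ∝ (its partial pressure)·(1/√M) ∝ n_i/√M_i.
Mole fraction of UF₆ in the effusate = (n_UF₆/√M_UF₆) / (n_UF₆/√M_UF₆ + n_Cl₂/√M_Cl₂)
= (3.10/√352.02) / (3.10/√352.02 + 4.44/√70.90) = 0.1652/(0.1652 + 0.5273) = 0.2386.

0.2386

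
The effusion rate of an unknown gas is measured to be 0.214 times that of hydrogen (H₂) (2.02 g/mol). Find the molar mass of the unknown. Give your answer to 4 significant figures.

Graham's law gives rate_X/rate_H₂ = √(M_H₂/M_X).
0.214 = √(2.02/M_X)
M_X = 2.02 / 0.214² = 2.02 / 0.04580 = 44.11 g/mol

44.11 g/mol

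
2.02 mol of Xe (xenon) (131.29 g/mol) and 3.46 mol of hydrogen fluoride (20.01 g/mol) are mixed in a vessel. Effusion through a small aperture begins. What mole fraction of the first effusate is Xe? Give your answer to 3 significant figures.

0.186

Rate_i ∝ x_i/√M_i (Graham's law weighted by mole fraction), so the effusate composition follows n_i/√M_i.
Mole fraction of Xe in the effusate = (n_Xe/√M_Xe) / (n_Xe/√M_Xe + n_HF/√M_HF)
= (2.02/√131.29) / (2.02/√131.29 + 3.46/√20.01) = 0.1763/(0.1763 + 0.7735) = 0.186.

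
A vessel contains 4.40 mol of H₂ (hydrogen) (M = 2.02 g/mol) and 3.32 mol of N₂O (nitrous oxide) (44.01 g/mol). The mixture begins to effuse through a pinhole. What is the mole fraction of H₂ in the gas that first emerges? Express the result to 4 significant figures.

0.8608

The effusion rate of species i is ∝ p_i/√M_i ∝ n_i/√M_i.
x_H₂(eff) = (n_H₂/√M_H₂) / (n_H₂/√M_H₂ + n_N₂O/√M_N₂O)
= (4.40/√2.02) / (4.40/√2.02 + 3.32/√44.01) = 3.096/(3.096 + 0.5005) = 0.8608.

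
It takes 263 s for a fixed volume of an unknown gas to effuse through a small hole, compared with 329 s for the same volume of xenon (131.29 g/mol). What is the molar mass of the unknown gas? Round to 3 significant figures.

From Graham's law, t_X/t_Xe = √(M_X/M_Xe).
263/329 = 0.7994 = √(M_X/131.29)
M_X = 131.29 × 0.7994² = 131.29 × 0.6390 = 83.9 g/mol

83.9 g/mol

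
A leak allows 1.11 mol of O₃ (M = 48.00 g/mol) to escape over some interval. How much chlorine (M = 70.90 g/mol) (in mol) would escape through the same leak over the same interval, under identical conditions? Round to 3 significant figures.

Graham's law gives rate_Cl₂/rate_O₃ = √(M_O₃/M_Cl₂) = √(48.00/70.90) = √0.6770 = 0.8228.
So the amount for Cl₂ is 1.11 × 0.8228 = 0.913 mol.

0.913 mol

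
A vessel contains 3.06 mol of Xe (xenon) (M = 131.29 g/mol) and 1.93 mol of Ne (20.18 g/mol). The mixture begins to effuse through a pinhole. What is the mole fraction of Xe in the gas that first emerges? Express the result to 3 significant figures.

0.383

The effusion rate of species i is ∝ p_i/√M_i ∝ n_i/√M_i.
So x_Xe in the escaping gas = (n_Xe/√M_Xe) / Σ(n_i/√M_i)
= (3.06/√131.29) / (3.06/√131.29 + 1.93/√20.18) = 0.2671/(0.2671 + 0.4296) = 0.383.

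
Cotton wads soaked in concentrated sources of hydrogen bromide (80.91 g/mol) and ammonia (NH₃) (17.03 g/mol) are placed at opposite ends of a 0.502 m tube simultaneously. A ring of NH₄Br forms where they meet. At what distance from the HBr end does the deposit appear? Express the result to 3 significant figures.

Graham's law gives d_HBr/d_NH₃ = rate_HBr/rate_NH₃ = √(M_NH₃/M_HBr) = √(17.03/80.91) = 0.4588.
With d_HBr + d_NH₃ = 0.502 m, d_NH₃ = 0.502/(1 + 0.4588) = 0.3441 m.
d_HBr = 0.502 − 0.3441 = 0.158 m.

0.158 m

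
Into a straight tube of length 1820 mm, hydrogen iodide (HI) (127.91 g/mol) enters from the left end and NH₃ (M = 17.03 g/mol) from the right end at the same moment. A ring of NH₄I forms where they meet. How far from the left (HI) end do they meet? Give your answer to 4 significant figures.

486.6 mm

Distances travelled in equal time are proportional to diffusion rates, so d_HI/d_NH₃ = √(M_NH₃/M_HI) = √(17.03/127.91) = 0.3649.
With d_HI + d_NH₃ = 1820 mm, d_NH₃ = 1820/(1 + 0.3649) = 1333 mm.
d_HI = 1820 − 1333 = 486.6 mm.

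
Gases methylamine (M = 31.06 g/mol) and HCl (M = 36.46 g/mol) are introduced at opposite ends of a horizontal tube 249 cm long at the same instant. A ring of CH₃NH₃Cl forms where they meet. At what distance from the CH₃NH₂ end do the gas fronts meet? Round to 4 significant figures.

Distances travelled in equal time are proportional to diffusion rates, so d_CH₃NH₂/d_HCl = √(M_HCl/M_CH₃NH₂) = √(36.46/31.06) = 1.083.
With d_CH₃NH₂ + d_HCl = 249 cm, d_HCl = 249/(1 + 1.083) = 119.5 cm.
d_CH₃NH₂ = 249 − 119.5 = 129.5 cm.

129.5 cm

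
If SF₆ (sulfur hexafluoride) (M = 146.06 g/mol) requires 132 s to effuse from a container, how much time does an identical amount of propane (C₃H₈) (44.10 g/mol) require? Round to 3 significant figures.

72.5 s

Since effusion rate ∝ 1/√M, t_C₃H₈/t_SF₆ = √(M_C₃H₈/M_SF₆) = √(44.10/146.06) = √0.3019 = 0.5495.
So the time for C₃H₈ is 132 × 0.5495 = 72.5 s.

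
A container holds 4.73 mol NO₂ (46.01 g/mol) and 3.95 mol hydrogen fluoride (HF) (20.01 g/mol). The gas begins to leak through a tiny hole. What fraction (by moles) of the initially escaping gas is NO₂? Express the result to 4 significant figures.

Effusion rate of each component ∝ n_i/√M_i (partial pressure × 1/√M).
x_NO₂(eff) = (n_NO₂/√M_NO₂) / (n_NO₂/√M_NO₂ + n_HF/√M_HF)
= (4.73/√46.01) / (4.73/√46.01 + 3.95/√20.01) = 0.6973/(0.6973 + 0.8830) = 0.4412.

0.4412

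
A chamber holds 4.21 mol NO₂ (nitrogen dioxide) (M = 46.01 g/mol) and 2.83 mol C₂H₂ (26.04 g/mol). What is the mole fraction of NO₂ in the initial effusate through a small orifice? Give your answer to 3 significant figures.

0.528

Each component's effusion rate ∝ (its partial pressure)·(1/√M) ∝ n_i/√M_i.
So x_NO₂ in the escaping gas = (n_NO₂/√M_NO₂) / Σ(n_i/√M_i)
= (4.21/√46.01) / (4.21/√46.01 + 2.83/√26.04) = 0.6207/(0.6207 + 0.5546) = 0.528.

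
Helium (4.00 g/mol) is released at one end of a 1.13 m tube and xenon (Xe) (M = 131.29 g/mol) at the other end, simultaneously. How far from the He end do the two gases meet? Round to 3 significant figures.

0.962 m

The fronts meet when d_He + d_Xe = L with d_He/d_Xe = √(M_Xe/M_He) (Graham's law). Here √(M_Xe/M_He) = √(131.29/4.00) = 5.729.
With d_He + d_Xe = 1.13 m, d_Xe = 1.13/(1 + 5.729) = 0.1679 m.
d_He = 1.13 − 0.1679 = 0.962 m.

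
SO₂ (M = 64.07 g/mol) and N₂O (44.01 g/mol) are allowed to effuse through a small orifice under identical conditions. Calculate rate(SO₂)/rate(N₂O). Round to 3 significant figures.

0.829

Using Graham's law: rate_SO₂/rate_N₂O = √(M_N₂O/M_SO₂) = √(44.01/64.07) = √0.6869 = 0.829.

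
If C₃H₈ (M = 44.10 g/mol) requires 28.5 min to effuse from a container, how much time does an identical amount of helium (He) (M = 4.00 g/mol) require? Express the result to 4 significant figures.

By Graham's law, t_He/t_C₃H₈ = √(M_He/M_C₃H₈) = √(4.00/44.10) = √0.09070 = 0.3012.
So the time for He is 28.5 × 0.3012 = 8.583 min.

8.583 min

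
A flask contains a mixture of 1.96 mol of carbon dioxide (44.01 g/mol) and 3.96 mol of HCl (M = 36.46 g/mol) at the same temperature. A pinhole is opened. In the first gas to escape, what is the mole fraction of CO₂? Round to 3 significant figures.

Effusion rate of each component ∝ n_i/√M_i (partial pressure × 1/√M).
So x_CO₂ in the escaping gas = (n_CO₂/√M_CO₂) / Σ(n_i/√M_i)
= (1.96/√44.01) / (1.96/√44.01 + 3.96/√36.46) = 0.2954/(0.2954 + 0.6558) = 0.311.

0.311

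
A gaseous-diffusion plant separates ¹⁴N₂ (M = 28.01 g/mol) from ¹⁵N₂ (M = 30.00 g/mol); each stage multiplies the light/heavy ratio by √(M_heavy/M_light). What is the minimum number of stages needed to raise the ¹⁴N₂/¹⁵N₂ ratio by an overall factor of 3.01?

Per stage α = (30.00/28.01)^(1/2) = 1.07105^0.5, giving ln α = 0.03432.
Need α^N ≥ 3.01 ⇒ N ≥ ln(3.01) / ln α = 1.102 / 0.03432 = 32.11.
Minimum whole number of stages: N = 33.

33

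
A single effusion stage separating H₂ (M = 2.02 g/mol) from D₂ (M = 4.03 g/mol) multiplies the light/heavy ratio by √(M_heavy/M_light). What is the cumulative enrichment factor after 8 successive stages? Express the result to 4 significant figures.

The single-stage factor is √(M_heavy/M_light), so 8 stages give [√(4.03/2.02)]^8 = (4.03/2.02)^(8/2).
= 1.99505^4 = 15.84.

15.84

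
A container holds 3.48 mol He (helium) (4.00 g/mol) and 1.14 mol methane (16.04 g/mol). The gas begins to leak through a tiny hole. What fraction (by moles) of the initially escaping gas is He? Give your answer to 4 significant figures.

0.8594

Each component's effusion rate ∝ (its partial pressure)·(1/√M) ∝ n_i/√M_i.
x_He(eff) = (n_He/√M_He) / (n_He/√M_He + n_CH₄/√M_CH₄)
= (3.48/√4.00) / (3.48/√4.00 + 1.14/√16.04) = 1.740/(1.740 + 0.2846) = 0.8594.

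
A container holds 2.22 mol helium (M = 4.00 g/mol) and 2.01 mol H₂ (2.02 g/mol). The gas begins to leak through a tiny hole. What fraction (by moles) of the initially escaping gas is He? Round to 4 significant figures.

0.4397

The effusion rate of species i is ∝ p_i/√M_i ∝ n_i/√M_i.
So x_He in the escaping gas = (n_He/√M_He) / Σ(n_i/√M_i)
= (2.22/√4.00) / (2.22/√4.00 + 2.01/√2.02) = 1.110/(1.110 + 1.414) = 0.4397.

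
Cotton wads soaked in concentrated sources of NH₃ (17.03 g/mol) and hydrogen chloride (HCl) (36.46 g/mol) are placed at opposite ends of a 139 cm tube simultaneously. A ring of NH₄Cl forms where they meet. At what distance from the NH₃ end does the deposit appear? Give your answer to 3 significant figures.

Distances travelled in equal time are proportional to diffusion rates, so d_NH₃/d_HCl = √(M_HCl/M_NH₃) = √(36.46/17.03) = 1.463.
With d_NH₃ + d_HCl = 139 cm, d_HCl = 139/(1 + 1.463) = 56.43 cm.
d_NH₃ = 139 − 56.43 = 82.6 cm.

82.6 cm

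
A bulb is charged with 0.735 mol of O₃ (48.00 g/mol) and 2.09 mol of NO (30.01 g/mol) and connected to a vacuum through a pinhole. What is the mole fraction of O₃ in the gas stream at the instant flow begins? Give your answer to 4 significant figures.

0.2176

Effusion rate of each component ∝ n_i/√M_i (partial pressure × 1/√M).
Mole fraction of O₃ in the effusate = (n_O₃/√M_O₃) / (n_O₃/√M_O₃ + n_NO/√M_NO)
= (0.735/√48.00) / (0.735/√48.00 + 2.09/√30.01) = 0.1061/(0.1061 + 0.3815) = 0.2176.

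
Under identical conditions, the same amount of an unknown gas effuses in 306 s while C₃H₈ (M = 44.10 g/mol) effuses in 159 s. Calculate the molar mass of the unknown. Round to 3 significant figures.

163 g/mol

Using Graham's law: t_X/t_C₃H₈ = √(M_X/M_C₃H₈).
306/159 = 1.925 = √(M_X/44.10)
M_X = 44.10 × 1.925² = 44.10 × 3.704 = 163 g/mol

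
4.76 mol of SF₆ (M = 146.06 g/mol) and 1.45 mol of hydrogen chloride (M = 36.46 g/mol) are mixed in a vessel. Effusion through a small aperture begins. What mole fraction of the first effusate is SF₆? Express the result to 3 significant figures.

Each component's effusion rate ∝ (its partial pressure)·(1/√M) ∝ n_i/√M_i.
So x_SF₆ in the escaping gas = (n_SF₆/√M_SF₆) / Σ(n_i/√M_i)
= (4.76/√146.06) / (4.76/√146.06 + 1.45/√36.46) = 0.3939/(0.3939 + 0.2401) = 0.621.

0.621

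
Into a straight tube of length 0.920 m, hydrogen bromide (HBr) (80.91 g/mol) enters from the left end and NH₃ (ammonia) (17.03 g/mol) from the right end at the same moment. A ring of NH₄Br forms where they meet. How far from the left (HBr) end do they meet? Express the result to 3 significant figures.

0.289 m

Distances travelled in equal time are proportional to diffusion rates, so d_HBr/d_NH₃ = √(M_NH₃/M_HBr) = √(17.03/80.91) = 0.4588.
With d_HBr + d_NH₃ = 0.920 m, d_NH₃ = 0.920/(1 + 0.4588) = 0.6307 m.
d_HBr = 0.920 − 0.6307 = 0.289 m.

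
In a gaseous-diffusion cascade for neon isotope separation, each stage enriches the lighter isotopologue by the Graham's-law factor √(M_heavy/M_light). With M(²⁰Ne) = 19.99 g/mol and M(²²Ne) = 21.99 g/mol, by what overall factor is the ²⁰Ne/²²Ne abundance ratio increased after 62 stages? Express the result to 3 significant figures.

Overall factor = α^62 with α = √(21.99/19.99), i.e. (21.99/19.99)^(62/2).
= 1.10005^31 = 19.2.

19.2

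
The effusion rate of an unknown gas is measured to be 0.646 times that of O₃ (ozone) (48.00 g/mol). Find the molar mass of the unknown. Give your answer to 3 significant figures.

115 g/mol

Since effusion rate ∝ 1/√M, rate_X/rate_O₃ = √(M_O₃/M_X).
0.646 = √(48.00/M_X)
M_X = 48.00 / 0.646² = 48.00 / 0.4173 = 115 g/mol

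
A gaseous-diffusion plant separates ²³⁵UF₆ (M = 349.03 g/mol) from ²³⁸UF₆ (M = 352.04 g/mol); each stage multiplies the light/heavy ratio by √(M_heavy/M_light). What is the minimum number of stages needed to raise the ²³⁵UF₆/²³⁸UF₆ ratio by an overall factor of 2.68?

230

Per stage α = (352.04/349.03)^(1/2) = 1.00862^0.5, giving ln α = 0.004293.
Need α^N ≥ 2.68 ⇒ N ≥ ln(2.68) / ln α = 0.9858 / 0.004293 = 229.61.
Rounding up, N = 230 stages.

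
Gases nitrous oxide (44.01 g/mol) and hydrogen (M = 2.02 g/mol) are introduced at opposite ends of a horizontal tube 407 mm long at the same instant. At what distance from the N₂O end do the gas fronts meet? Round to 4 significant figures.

In equal time, each gas travels a distance ∝ its rate ∝ 1/√M, so d_N₂O/d_H₂ = √(M_H₂/M_N₂O) = √(2.02/44.01) = 0.2142.
With d_N₂O + d_H₂ = 407 mm, d_H₂ = 407/(1 + 0.2142) = 335.2 mm.
d_N₂O = 407 − 335.2 = 71.81 mm.

71.81 mm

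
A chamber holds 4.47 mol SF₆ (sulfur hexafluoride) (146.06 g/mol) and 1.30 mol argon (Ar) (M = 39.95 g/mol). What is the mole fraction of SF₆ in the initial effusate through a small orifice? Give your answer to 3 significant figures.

0.643

Effusion rate of each component ∝ n_i/√M_i (partial pressure × 1/√M).
So x_SF₆ in the escaping gas = (n_SF₆/√M_SF₆) / Σ(n_i/√M_i)
= (4.47/√146.06) / (4.47/√146.06 + 1.30/√39.95) = 0.3699/(0.3699 + 0.2057) = 0.643.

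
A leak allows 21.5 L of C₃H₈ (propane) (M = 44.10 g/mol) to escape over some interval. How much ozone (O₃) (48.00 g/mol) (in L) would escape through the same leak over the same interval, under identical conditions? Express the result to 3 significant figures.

Since effusion rate ∝ 1/√M, rate_O₃/rate_C₃H₈ = √(M_C₃H₈/M_O₃) = √(44.10/48.00) = √0.9188 = 0.9585.
So the volume for O₃ is 21.5 × 0.9585 = 20.6 L.

20.6 L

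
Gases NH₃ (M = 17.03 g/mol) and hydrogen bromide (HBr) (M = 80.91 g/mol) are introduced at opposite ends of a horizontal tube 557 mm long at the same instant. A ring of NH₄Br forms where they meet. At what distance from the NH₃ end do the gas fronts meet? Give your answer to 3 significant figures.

In equal time, each gas travels a distance ∝ its rate ∝ 1/√M, so d_NH₃/d_HBr = √(M_HBr/M_NH₃) = √(80.91/17.03) = 2.180.
With d_NH₃ + d_HBr = 557 mm, d_HBr = 557/(1 + 2.180) = 175.2 mm.
d_NH₃ = 557 − 175.2 = 382 mm.

382 mm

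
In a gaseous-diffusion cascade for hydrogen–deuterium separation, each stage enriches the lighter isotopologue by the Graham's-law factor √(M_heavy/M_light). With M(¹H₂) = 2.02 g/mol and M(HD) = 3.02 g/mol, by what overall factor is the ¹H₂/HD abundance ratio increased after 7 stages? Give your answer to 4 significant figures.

After 7 stages the ratio has grown by (√(3.02/2.02))^7 = (3.02/2.02)^(7/2).
= 1.49505^(7/2) = 4.086.

4.086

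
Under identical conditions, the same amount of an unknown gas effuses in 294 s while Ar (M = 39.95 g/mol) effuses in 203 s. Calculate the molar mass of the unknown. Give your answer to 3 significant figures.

From Graham's law, t_X/t_Ar = √(M_X/M_Ar).
294/203 = 1.448 = √(M_X/39.95)
M_X = 39.95 × 1.448² = 39.95 × 2.098 = 83.8 g/mol

83.8 g/mol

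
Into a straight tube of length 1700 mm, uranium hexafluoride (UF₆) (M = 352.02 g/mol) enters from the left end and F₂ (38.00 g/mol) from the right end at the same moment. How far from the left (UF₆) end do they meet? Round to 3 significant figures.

Distances travelled in equal time are proportional to diffusion rates, so d_UF₆/d_F₂ = √(M_F₂/M_UF₆) = √(38.00/352.02) = 0.3286.
With d_UF₆ + d_F₂ = 1700 mm, d_F₂ = 1700/(1 + 0.3286) = 1280 mm.
d_UF₆ = 1700 − 1280 = 420 mm.

420 mm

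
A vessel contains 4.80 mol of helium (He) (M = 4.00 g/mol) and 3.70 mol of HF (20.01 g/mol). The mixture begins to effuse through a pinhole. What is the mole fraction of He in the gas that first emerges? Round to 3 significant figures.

Each component's effusion rate ∝ (its partial pressure)·(1/√M) ∝ n_i/√M_i.
x_He(eff) = (n_He/√M_He) / (n_He/√M_He + n_HF/√M_HF)
= (4.80/√4.00) / (4.80/√4.00 + 3.70/√20.01) = 2.400/(2.400 + 0.8271) = 0.744.

0.744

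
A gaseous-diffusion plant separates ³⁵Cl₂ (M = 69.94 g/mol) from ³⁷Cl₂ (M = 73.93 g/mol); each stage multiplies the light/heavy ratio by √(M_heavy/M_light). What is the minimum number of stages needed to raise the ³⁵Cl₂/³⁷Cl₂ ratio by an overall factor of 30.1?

Per stage α = (73.93/69.94)^(1/2) = 1.05705^0.5, giving ln α = 0.02774.
Need α^N ≥ 30.1 ⇒ N ≥ ln(30.1) / ln α = 3.405 / 0.02774 = 122.73.
So at least 123 stages are needed.

123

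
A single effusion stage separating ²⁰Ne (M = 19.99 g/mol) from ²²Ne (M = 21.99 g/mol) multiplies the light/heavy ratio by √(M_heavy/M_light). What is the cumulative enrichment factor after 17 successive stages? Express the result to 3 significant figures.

2.25

After 17 stages the ratio has grown by (√(21.99/19.99))^17 = (21.99/19.99)^(17/2).
= 1.10005^(17/2) = 2.25.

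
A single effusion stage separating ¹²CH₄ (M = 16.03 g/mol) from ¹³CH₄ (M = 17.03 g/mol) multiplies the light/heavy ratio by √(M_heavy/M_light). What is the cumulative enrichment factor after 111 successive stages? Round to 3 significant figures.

28.7

After 111 stages the ratio has grown by (√(17.03/16.03))^111 = (17.03/16.03)^(111/2).
= 1.06238^(111/2) = 28.7.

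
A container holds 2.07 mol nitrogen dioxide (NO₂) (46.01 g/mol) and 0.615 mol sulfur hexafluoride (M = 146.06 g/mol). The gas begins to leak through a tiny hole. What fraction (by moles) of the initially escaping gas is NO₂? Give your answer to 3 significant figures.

0.857

Rate_i ∝ x_i/√M_i (Graham's law weighted by mole fraction), so the effusate composition follows n_i/√M_i.
x_NO₂(eff) = (n_NO₂/√M_NO₂) / (n_NO₂/√M_NO₂ + n_SF₆/√M_SF₆)
= (2.07/√46.01) / (2.07/√46.01 + 0.615/√146.06) = 0.3052/(0.3052 + 0.05089) = 0.857.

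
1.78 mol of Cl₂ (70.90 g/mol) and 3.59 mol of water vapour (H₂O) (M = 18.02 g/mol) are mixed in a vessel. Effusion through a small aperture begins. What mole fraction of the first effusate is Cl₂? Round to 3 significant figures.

Rate_i ∝ x_i/√M_i (Graham's law weighted by mole fraction), so the effusate composition follows n_i/√M_i.
So x_Cl₂ in the escaping gas = (n_Cl₂/√M_Cl₂) / Σ(n_i/√M_i)
= (1.78/√70.90) / (1.78/√70.90 + 3.59/√18.02) = 0.2114/(0.2114 + 0.8457) = 0.200.

0.200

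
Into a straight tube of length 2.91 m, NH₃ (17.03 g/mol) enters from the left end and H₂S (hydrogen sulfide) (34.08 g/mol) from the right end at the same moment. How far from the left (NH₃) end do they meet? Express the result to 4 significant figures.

1.705 m

In equal time, each gas travels a distance ∝ its rate ∝ 1/√M, so d_NH₃/d_H₂S = √(M_H₂S/M_NH₃) = √(34.08/17.03) = 1.415.
With d_NH₃ + d_H₂S = 2.91 m, d_H₂S = 2.91/(1 + 1.415) = 1.205 m.
d_NH₃ = 2.91 − 1.205 = 1.705 m.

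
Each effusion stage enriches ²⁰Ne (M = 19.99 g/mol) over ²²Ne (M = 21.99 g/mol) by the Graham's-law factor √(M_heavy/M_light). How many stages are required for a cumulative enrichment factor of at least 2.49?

20

Single-stage factor α = √(21.99/19.99), so ln α = ½ ln(1.10005) = 0.04768.
Need α^N ≥ 2.49 ⇒ N ≥ ln(2.49) / ln α = 0.9123 / 0.04768 = 19.13.
Rounding up, N = 20 stages.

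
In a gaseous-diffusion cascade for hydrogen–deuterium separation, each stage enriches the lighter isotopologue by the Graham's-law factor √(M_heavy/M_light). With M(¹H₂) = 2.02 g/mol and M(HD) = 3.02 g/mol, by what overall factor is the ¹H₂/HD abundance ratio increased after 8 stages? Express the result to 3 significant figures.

5.00

After 8 stages the ratio has grown by (√(3.02/2.02))^8 = (3.02/2.02)^(8/2).
= 1.49505^4 = 5.00.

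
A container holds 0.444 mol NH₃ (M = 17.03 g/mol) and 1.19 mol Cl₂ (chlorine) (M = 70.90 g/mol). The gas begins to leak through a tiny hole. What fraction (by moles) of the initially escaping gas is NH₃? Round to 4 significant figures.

The effusion rate of species i is ∝ p_i/√M_i ∝ n_i/√M_i.
x_NH₃(eff) = (n_NH₃/√M_NH₃) / (n_NH₃/√M_NH₃ + n_Cl₂/√M_Cl₂)
= (0.444/√17.03) / (0.444/√17.03 + 1.19/√70.90) = 0.1076/(0.1076 + 0.1413) = 0.4322.

0.4322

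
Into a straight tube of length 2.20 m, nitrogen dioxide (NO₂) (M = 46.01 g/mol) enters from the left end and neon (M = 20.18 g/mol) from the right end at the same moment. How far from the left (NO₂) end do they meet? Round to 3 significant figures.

The fronts meet when d_NO₂ + d_Ne = L with d_NO₂/d_Ne = √(M_Ne/M_NO₂) (Graham's law). Here √(M_Ne/M_NO₂) = √(20.18/46.01) = 0.6623.
With d_NO₂ + d_Ne = 2.20 m, d_Ne = 2.20/(1 + 0.6623) = 1.323 m.
d_NO₂ = 2.20 − 1.323 = 0.877 m.

0.877 m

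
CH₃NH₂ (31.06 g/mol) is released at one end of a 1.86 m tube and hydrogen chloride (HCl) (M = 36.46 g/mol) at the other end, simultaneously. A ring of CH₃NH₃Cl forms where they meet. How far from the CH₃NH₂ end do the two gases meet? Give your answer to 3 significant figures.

0.967 m

In equal time, each gas travels a distance ∝ its rate ∝ 1/√M, so d_CH₃NH₂/d_HCl = √(M_HCl/M_CH₃NH₂) = √(36.46/31.06) = 1.083.
With d_CH₃NH₂ + d_HCl = 1.86 m, d_HCl = 1.86/(1 + 1.083) = 0.8928 m.
d_CH₃NH₂ = 1.86 − 0.8928 = 0.967 m.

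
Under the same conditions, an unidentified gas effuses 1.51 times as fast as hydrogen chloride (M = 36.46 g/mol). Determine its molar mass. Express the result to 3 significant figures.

16.0 g/mol

By Graham's law, rate_X/rate_HCl = √(M_HCl/M_X).
1.51 = √(36.46/M_X)
M_X = 36.46 / 1.51² = 36.46 / 2.280 = 16.0 g/mol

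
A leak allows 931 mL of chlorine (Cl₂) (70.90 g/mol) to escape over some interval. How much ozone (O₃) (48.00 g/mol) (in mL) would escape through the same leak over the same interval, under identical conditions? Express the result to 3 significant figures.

Using Graham's law: rate_O₃/rate_Cl₂ = √(M_Cl₂/M_O₃) = √(70.90/48.00) = √1.477 = 1.215.
So the volume for O₃ is 931 × 1.215 = 1130 mL.

1130 mL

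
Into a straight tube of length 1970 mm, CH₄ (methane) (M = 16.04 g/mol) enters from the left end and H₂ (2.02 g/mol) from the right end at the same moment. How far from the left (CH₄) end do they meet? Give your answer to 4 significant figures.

In equal time, each gas travels a distance ∝ its rate ∝ 1/√M, so d_CH₄/d_H₂ = √(M_H₂/M_CH₄) = √(2.02/16.04) = 0.3549.
With d_CH₄ + d_H₂ = 1970 mm, d_H₂ = 1970/(1 + 0.3549) = 1454 mm.
d_CH₄ = 1970 − 1454 = 516.0 mm.

516.0 mm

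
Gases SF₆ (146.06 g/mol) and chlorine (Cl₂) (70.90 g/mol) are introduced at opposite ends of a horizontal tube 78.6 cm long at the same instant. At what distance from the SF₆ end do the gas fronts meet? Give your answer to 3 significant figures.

32.3 cm

Graham's law gives d_SF₆/d_Cl₂ = rate_SF₆/rate_Cl₂ = √(M_Cl₂/M_SF₆) = √(70.90/146.06) = 0.6967.
With d_SF₆ + d_Cl₂ = 78.6 cm, d_Cl₂ = 78.6/(1 + 0.6967) = 46.32 cm.
d_SF₆ = 78.6 − 46.32 = 32.3 cm.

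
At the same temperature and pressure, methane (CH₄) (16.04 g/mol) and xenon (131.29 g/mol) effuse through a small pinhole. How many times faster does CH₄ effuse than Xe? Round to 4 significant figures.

Since effusion rate ∝ 1/√M, rate_CH₄/rate_Xe = √(M_Xe/M_CH₄) = √(131.29/16.04) = √8.185 = 2.861.

2.861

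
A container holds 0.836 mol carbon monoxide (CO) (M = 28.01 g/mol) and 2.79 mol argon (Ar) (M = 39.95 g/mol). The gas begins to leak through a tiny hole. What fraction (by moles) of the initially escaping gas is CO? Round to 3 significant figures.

Effusion rate of each component ∝ n_i/√M_i (partial pressure × 1/√M).
Mole fraction of CO in the effusate = (n_CO/√M_CO) / (n_CO/√M_CO + n_Ar/√M_Ar)
= (0.836/√28.01) / (0.836/√28.01 + 2.79/√39.95) = 0.1580/(0.1580 + 0.4414) = 0.264.

0.264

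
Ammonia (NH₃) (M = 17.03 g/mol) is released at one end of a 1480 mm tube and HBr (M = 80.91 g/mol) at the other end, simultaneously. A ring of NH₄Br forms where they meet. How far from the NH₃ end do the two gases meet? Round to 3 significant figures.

1010 mm

The fronts meet when d_NH₃ + d_HBr = L with d_NH₃/d_HBr = √(M_HBr/M_NH₃) (Graham's law). Here √(M_HBr/M_NH₃) = √(80.91/17.03) = 2.180.
With d_NH₃ + d_HBr = 1480 mm, d_HBr = 1480/(1 + 2.180) = 465.5 mm.
d_NH₃ = 1480 − 465.5 = 1010 mm.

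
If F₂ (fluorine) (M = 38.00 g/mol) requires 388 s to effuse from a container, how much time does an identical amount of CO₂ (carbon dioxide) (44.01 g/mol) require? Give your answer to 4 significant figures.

417.6 s

By Graham's law, t_CO₂/t_F₂ = √(M_CO₂/M_F₂) = √(44.01/38.00) = √1.158 = 1.076.
So the time for CO₂ is 388 × 1.076 = 417.6 s.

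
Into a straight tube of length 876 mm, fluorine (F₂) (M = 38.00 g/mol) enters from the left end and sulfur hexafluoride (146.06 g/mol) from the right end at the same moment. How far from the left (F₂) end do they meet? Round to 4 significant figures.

Graham's law gives d_F₂/d_SF₆ = rate_F₂/rate_SF₆ = √(M_SF₆/M_F₂) = √(146.06/38.00) = 1.961.
With d_F₂ + d_SF₆ = 876 mm, d_SF₆ = 876/(1 + 1.961) = 295.9 mm.
d_F₂ = 876 − 295.9 = 580.1 mm.

580.1 mm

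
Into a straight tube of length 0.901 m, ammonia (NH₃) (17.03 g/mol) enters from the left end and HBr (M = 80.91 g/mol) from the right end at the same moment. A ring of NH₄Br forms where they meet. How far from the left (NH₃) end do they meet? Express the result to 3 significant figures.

0.618 m

In equal time, each gas travels a distance ∝ its rate ∝ 1/√M, so d_NH₃/d_HBr = √(M_HBr/M_NH₃) = √(80.91/17.03) = 2.180.
With d_NH₃ + d_HBr = 0.901 m, d_HBr = 0.901/(1 + 2.180) = 0.2834 m.
d_NH₃ = 0.901 − 0.2834 = 0.618 m.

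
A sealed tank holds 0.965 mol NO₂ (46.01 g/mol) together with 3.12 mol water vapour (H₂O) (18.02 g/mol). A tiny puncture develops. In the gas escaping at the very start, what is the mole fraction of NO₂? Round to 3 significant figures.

0.162

Effusion rate of each component ∝ n_i/√M_i (partial pressure × 1/√M).
x_NO₂(eff) = (n_NO₂/√M_NO₂) / (n_NO₂/√M_NO₂ + n_H₂O/√M_H₂O)
= (0.965/√46.01) / (0.965/√46.01 + 3.12/√18.02) = 0.1423/(0.1423 + 0.7350) = 0.162.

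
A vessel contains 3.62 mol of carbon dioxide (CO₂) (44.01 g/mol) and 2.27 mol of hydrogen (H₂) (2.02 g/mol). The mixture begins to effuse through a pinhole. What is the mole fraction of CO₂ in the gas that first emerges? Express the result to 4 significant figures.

Rate_i ∝ x_i/√M_i (Graham's law weighted by mole fraction), so the effusate composition follows n_i/√M_i.
Mole fraction of CO₂ in the effusate = (n_CO₂/√M_CO₂) / (n_CO₂/√M_CO₂ + n_H₂/√M_H₂)
= (3.62/√44.01) / (3.62/√44.01 + 2.27/√2.02) = 0.5457/(0.5457 + 1.597) = 0.2546.

0.2546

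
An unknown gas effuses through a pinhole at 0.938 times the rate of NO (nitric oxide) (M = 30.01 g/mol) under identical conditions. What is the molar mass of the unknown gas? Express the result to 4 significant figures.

Graham's law gives rate_X/rate_NO = √(M_NO/M_X).
0.938 = √(30.01/M_X)
M_X = 30.01 / 0.938² = 30.01 / 0.8798 = 34.11 g/mol

34.11 g/mol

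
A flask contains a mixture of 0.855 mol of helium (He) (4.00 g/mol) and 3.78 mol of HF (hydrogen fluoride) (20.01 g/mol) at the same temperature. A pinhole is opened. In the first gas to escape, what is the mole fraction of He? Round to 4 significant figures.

Each component's effusion rate ∝ (its partial pressure)·(1/√M) ∝ n_i/√M_i.
Mole fraction of He in the effusate = (n_He/√M_He) / (n_He/√M_He + n_HF/√M_HF)
= (0.855/√4.00) / (0.855/√4.00 + 3.78/√20.01) = 0.4275/(0.4275 + 0.8450) = 0.3359.

0.3359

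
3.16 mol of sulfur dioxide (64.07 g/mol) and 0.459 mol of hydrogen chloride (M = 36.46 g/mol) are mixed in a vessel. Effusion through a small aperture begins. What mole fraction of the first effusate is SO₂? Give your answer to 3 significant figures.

Each component's effusion rate ∝ (its partial pressure)·(1/√M) ∝ n_i/√M_i.
So x_SO₂ in the escaping gas = (n_SO₂/√M_SO₂) / Σ(n_i/√M_i)
= (3.16/√64.07) / (3.16/√64.07 + 0.459/√36.46) = 0.3948/(0.3948 + 0.07602) = 0.839.

0.839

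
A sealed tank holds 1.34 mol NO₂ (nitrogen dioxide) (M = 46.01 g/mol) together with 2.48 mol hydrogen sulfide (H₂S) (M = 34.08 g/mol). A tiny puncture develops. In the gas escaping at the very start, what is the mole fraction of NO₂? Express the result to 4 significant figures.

0.3174

Each component's effusion rate ∝ (its partial pressure)·(1/√M) ∝ n_i/√M_i.
Mole fraction of NO₂ in the effusate = (n_NO₂/√M_NO₂) / (n_NO₂/√M_NO₂ + n_H₂S/√M_H₂S)
= (1.34/√46.01) / (1.34/√46.01 + 2.48/√34.08) = 0.1976/(0.1976 + 0.4248) = 0.3174.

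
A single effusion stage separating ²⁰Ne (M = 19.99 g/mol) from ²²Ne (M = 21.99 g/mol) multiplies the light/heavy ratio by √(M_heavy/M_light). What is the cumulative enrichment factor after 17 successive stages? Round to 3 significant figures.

2.25

After 17 stages the ratio has grown by (√(21.99/19.99))^17 = (21.99/19.99)^(17/2).
= 1.10005^(17/2) = 2.25.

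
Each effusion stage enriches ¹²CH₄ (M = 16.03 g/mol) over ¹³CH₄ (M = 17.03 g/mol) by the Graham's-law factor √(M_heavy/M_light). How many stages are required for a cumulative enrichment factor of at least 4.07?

Per stage α = (17.03/16.03)^(1/2) = 1.06238^0.5, giving ln α = 0.03026.
Need α^N ≥ 4.07 ⇒ N ≥ ln(4.07) / ln α = 1.404 / 0.03026 = 46.39.
Minimum whole number of stages: N = 47.

47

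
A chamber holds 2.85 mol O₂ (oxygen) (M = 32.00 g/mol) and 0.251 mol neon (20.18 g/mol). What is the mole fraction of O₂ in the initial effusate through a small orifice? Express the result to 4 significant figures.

0.9002

Rate_i ∝ x_i/√M_i (Graham's law weighted by mole fraction), so the effusate composition follows n_i/√M_i.
x_O₂(eff) = (n_O₂/√M_O₂) / (n_O₂/√M_O₂ + n_Ne/√M_Ne)
= (2.85/√32.00) / (2.85/√32.00 + 0.251/√20.18) = 0.5038/(0.5038 + 0.05587) = 0.9002.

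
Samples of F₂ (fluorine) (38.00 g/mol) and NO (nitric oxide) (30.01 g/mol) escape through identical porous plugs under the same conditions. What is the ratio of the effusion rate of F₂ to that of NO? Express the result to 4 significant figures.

From Graham's law, rate_F₂/rate_NO = √(M_NO/M_F₂) = √(30.01/38.00) = √0.7897 = 0.8887.

0.8887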